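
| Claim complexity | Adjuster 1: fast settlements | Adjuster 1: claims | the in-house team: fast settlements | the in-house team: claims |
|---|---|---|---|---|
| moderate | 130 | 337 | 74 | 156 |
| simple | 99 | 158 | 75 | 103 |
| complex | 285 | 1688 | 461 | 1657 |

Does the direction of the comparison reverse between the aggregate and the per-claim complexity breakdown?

Moderate: Adjuster 1 130/337 = 38.6%, the in-house team 74/156 = 47.4% → the in-house team
Simple: Adjuster 1 99/158 = 62.7%, the in-house team 75/103 = 72.8% → the in-house team
Complex: Adjuster 1 285/1688 = 16.9%, the in-house team 461/1657 = 27.8% → the in-house team
Overall: Adjuster 1 514/2183 = 23.5%, the in-house team 610/1916 = 31.8% → the in-house team
The in-house team wins overall and in every claim group — no reversal.

No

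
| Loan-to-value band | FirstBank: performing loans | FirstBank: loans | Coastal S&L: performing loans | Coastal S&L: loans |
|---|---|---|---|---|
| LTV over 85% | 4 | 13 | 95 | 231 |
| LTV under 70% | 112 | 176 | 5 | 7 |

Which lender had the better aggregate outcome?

LTV over 85%: FirstBank 4/13 = 30.8%, Coastal S&L 95/231 = 41.1% → Coastal S&L
LTV under 70%: FirstBank 112/176 = 63.6%, Coastal S&L 5/7 = 71.4% → Coastal S&L
Overall: FirstBank 116/189 = 61.4%, Coastal S&L 100/238 = 42.0% → FirstBank
(Coastal S&L wins every loan-to-value group but FirstBank wins overall — Coastal S&L's loans skew toward the low-rate LTV over 85% group.)

FirstBank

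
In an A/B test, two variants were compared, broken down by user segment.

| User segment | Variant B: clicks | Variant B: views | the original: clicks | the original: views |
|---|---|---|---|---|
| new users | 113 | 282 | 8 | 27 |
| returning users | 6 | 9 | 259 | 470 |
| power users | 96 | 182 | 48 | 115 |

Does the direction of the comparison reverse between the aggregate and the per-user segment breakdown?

Yes

New users: Variant B 113/282 = 40.1%, the original 8/27 = 29.6% → Variant B
Returning users: Variant B 6/9 = 66.7%, the original 259/470 = 55.1% → Variant B
Power users: Variant B 96/182 = 52.7%, the original 48/115 = 41.7% → Variant B
Overall: Variant B 215/473 = 45.5%, the original 315/612 = 51.5% → the original
Variant B wins each user group but the original wins overall — the comparison reverses. Variant B's views skew toward new users, which has a lower base rate.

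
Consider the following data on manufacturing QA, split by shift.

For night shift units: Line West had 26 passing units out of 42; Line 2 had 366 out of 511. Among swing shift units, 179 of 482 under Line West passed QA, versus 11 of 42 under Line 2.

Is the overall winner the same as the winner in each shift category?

Night shift: Line West 26/42 = 61.9%, Line 2 366/511 = 71.6% → Line 2
Swing shift: Line West 179/482 = 37.1%, Line 2 11/42 = 26.2% → Line West
Overall: Line West 205/524 = 39.1%, Line 2 377/553 = 68.2% → Line 2
Neither sweeps: Line West wins 1 of 2 groups, Line 2 wins 1. Line 2 wins overall but not every group — no Simpson reversal.

No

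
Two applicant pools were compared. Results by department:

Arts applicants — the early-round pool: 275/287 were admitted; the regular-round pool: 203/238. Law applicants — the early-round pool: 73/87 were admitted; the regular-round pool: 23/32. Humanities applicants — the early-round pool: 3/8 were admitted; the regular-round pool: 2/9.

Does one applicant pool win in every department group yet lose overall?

Arts: the early-round pool 275/287 = 95.8%, the regular-round pool 203/238 = 85.3% → the early-round pool
Law: the early-round pool 73/87 = 83.9%, the regular-round pool 23/32 = 71.9% → the early-round pool
Humanities: the early-round pool 3/8 = 37.5%, the regular-round pool 2/9 = 22.2% → the early-round pool
Overall: the early-round pool 351/382 = 91.9%, the regular-round pool 228/279 = 81.7% → the early-round pool
The early-round pool wins overall and in every department group — no reversal.

No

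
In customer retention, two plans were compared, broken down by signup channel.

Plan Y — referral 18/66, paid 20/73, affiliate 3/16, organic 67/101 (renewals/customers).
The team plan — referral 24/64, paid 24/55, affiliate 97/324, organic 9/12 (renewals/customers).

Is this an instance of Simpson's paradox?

Referral: Plan Y 18/66 = 27.3%, the team plan 24/64 = 37.5% → the team plan
Paid: Plan Y 20/73 = 27.4%, the team plan 24/55 = 43.6% → the team plan
Affiliate: Plan Y 3/16 = 18.8%, the team plan 97/324 = 29.9% → the team plan
Organic: Plan Y 67/101 = 66.3%, the team plan 9/12 = 75.0% → the team plan
Overall: Plan Y 108/256 = 42.2%, the team plan 154/455 = 33.8% → Plan Y
The team plan wins each signup group but Plan Y wins overall — the comparison reverses. The team plan's customers skew toward affiliate, which has a lower base rate.

Yes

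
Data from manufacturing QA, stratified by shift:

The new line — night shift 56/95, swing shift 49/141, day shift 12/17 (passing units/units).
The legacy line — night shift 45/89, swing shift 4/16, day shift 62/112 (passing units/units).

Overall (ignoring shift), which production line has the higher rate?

the legacy line

Night shift: the new line 56/95 = 58.9%, the legacy line 45/89 = 50.6% → the new line
Swing shift: the new line 49/141 = 34.8%, the legacy line 4/16 = 25.0% → the new line
Day shift: the new line 12/17 = 70.6%, the legacy line 62/112 = 55.4% → the new line
Overall: the new line 117/253 = 46.2%, the legacy line 111/217 = 51.2% → the legacy line
(The new line wins every shift group but the legacy line wins overall — the new line's units skew toward the low-rate swing shift group.)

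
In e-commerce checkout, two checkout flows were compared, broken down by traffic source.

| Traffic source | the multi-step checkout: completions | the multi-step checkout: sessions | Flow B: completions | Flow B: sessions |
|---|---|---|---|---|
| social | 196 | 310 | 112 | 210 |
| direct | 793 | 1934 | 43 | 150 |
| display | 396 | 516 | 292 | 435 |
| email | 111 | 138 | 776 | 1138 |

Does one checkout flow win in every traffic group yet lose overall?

Yes

Social: the multi-step checkout 196/310 = 63.2%, Flow B 112/210 = 53.3% → the multi-step checkout
Direct: the multi-step checkout 793/1934 = 41.0%, Flow B 43/150 = 28.7% → the multi-step checkout
Display: the multi-step checkout 396/516 = 76.7%, Flow B 292/435 = 67.1% → the multi-step checkout
Email: the multi-step checkout 111/138 = 80.4%, Flow B 776/1138 = 68.2% → the multi-step checkout
Overall: the multi-step checkout 1496/2898 = 51.6%, Flow B 1223/1933 = 63.3% → Flow B
The multi-step checkout wins each traffic group but Flow B wins overall — the comparison reverses. The multi-step checkout's sessions skew toward direct, which has a lower base rate.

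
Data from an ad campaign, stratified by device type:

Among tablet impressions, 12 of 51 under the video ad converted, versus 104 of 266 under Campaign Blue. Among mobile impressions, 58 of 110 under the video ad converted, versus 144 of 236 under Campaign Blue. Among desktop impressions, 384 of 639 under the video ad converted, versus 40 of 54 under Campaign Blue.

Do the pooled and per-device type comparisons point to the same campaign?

No

Tablet: the video ad 12/51 = 23.5%, Campaign Blue 104/266 = 39.1% → Campaign Blue
Mobile: the video ad 58/110 = 52.7%, Campaign Blue 144/236 = 61.0% → Campaign Blue
Desktop: the video ad 384/639 = 60.1%, Campaign Blue 40/54 = 74.1% → Campaign Blue
Overall: the video ad 454/800 = 56.8%, Campaign Blue 288/556 = 51.8% → the video ad
Campaign Blue wins each device group but the video ad wins overall — the comparison reverses. Campaign Blue's impressions skew toward tablet, which has a lower base rate.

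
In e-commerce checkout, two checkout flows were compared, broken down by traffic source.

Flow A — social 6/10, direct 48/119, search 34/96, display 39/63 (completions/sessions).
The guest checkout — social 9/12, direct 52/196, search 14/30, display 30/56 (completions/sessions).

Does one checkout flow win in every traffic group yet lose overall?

No

Social: Flow A 6/10 = 60.0%, the guest checkout 9/12 = 75.0% → the guest checkout
Direct: Flow A 48/119 = 40.3%, the guest checkout 52/196 = 26.5% → Flow A
Search: Flow A 34/96 = 35.4%, the guest checkout 14/30 = 46.7% → the guest checkout
Display: Flow A 39/63 = 61.9%, the guest checkout 30/56 = 53.6% → Flow A
Overall: Flow A 127/288 = 44.1%, the guest checkout 105/294 = 35.7% → Flow A
Neither sweeps: Flow A wins 2 of 4 groups, the guest checkout wins 2. Flow A wins overall but not every group — no Simpson reversal.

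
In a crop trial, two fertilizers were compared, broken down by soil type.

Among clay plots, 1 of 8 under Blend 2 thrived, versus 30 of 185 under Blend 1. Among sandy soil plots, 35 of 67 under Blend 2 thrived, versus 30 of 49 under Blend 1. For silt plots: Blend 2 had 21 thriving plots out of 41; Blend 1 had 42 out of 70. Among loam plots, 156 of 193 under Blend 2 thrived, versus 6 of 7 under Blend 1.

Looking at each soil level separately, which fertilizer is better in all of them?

Blend 1

Clay: Blend 2 1/8 = 12.5%, Blend 1 30/185 = 16.2% → Blend 1
Sandy soil: Blend 2 35/67 = 52.2%, Blend 1 30/49 = 61.2% → Blend 1
Silt: Blend 2 21/41 = 51.2%, Blend 1 42/70 = 60.0% → Blend 1
Loam: Blend 2 156/193 = 80.8%, Blend 1 6/7 = 85.7% → Blend 1
Blend 1 has the higher rate in all 4 groups.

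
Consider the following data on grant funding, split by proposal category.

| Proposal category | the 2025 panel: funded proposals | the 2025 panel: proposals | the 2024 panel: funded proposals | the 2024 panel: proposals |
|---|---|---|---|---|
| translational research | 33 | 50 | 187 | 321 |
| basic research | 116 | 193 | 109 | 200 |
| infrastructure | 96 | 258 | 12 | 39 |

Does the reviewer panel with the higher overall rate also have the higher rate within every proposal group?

Translational research: the 2025 panel 33/50 = 66.0%, the 2024 panel 187/321 = 58.3% → the 2025 panel
Basic research: the 2025 panel 116/193 = 60.1%, the 2024 panel 109/200 = 54.5% → the 2025 panel
Infrastructure: the 2025 panel 96/258 = 37.2%, the 2024 panel 12/39 = 30.8% → the 2025 panel
Overall: the 2025 panel 245/501 = 48.9%, the 2024 panel 308/560 = 55.0% → the 2024 panel
The 2025 panel wins each proposal group but the 2024 panel wins overall — the comparison reverses. The 2025 panel's proposals skew toward infrastructure, which has a lower base rate.

No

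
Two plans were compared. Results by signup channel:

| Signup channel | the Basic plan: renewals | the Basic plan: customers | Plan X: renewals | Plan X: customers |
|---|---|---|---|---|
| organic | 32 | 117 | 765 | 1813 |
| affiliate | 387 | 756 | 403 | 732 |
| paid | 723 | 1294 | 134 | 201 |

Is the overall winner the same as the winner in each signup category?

Organic: the Basic plan 32/117 = 27.4%, Plan X 765/1813 = 42.2% → Plan X
Affiliate: the Basic plan 387/756 = 51.2%, Plan X 403/732 = 55.1% → Plan X
Paid: the Basic plan 723/1294 = 55.9%, Plan X 134/201 = 66.7% → Plan X
Overall: the Basic plan 1142/2167 = 52.7%, Plan X 1302/2746 = 47.4% → the Basic plan
Plan X wins each signup group but the Basic plan wins overall — the comparison reverses. Plan X's customers skew toward organic, which has a lower base rate.

No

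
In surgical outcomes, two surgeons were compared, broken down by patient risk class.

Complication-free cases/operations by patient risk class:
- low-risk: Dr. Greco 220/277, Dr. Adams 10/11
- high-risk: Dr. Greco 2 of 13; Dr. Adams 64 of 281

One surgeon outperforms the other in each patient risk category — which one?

Dr. Adams

Low-risk: Dr. Greco 220/277 = 79.4%, Dr. Adams 10/11 = 90.9% → Dr. Adams
High-risk: Dr. Greco 2/13 = 15.4%, Dr. Adams 64/281 = 22.8% → Dr. Adams
Dr. Adams has the higher rate in both groups.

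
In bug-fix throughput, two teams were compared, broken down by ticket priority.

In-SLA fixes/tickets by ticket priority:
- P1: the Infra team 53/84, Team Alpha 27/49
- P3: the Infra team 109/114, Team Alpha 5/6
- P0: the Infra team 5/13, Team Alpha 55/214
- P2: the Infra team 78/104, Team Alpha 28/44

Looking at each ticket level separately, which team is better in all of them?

P1: the Infra team 53/84 = 63.1%, Team Alpha 27/49 = 55.1% → the Infra team
P3: the Infra team 109/114 = 95.6%, Team Alpha 5/6 = 83.3% → the Infra team
P0: the Infra team 5/13 = 38.5%, Team Alpha 55/214 = 25.7% → the Infra team
P2: the Infra team 78/104 = 75.0%, Team Alpha 28/44 = 63.6% → the Infra team
The Infra team has the higher rate in all 4 groups.

the Infra team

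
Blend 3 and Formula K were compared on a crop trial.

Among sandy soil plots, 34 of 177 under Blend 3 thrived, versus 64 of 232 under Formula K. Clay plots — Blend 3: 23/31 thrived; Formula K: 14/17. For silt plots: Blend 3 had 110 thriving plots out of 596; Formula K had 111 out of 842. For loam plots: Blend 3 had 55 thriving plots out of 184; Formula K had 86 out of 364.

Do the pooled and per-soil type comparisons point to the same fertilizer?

No

Sandy soil: Blend 3 34/177 = 19.2%, Formula K 64/232 = 27.6% → Formula K
Clay: Blend 3 23/31 = 74.2%, Formula K 14/17 = 82.4% → Formula K
Silt: Blend 3 110/596 = 18.5%, Formula K 111/842 = 13.2% → Blend 3
Loam: Blend 3 55/184 = 29.9%, Formula K 86/364 = 23.6% → Blend 3
Overall: Blend 3 222/988 = 22.5%, Formula K 275/1455 = 18.9% → Blend 3
Neither sweeps: Blend 3 wins 2 of 4 groups, Formula K wins 2. Blend 3 wins overall but not every group — no Simpson reversal.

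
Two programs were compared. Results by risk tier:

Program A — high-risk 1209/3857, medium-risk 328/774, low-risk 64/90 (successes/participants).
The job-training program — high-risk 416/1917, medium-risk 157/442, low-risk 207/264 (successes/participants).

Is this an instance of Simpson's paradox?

No

High-risk: Program A 1209/3857 = 31.3%, the job-training program 416/1917 = 21.7% → Program A
Medium-risk: Program A 328/774 = 42.4%, the job-training program 157/442 = 35.5% → Program A
Low-risk: Program A 64/90 = 71.1%, the job-training program 207/264 = 78.4% → the job-training program
Overall: Program A 1601/4721 = 33.9%, the job-training program 780/2623 = 29.7% → Program A
Neither sweeps: Program A wins 2 of 3 groups, the job-training program wins 1. Program A wins overall but not every group — no Simpson reversal.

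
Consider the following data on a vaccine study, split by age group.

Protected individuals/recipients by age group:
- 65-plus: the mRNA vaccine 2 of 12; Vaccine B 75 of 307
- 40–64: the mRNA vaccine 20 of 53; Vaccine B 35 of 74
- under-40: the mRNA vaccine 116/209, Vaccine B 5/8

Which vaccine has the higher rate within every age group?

Vaccine B

65-plus: the mRNA vaccine 2/12 = 16.7%, Vaccine B 75/307 = 24.4% → Vaccine B
40–64: the mRNA vaccine 20/53 = 37.7%, Vaccine B 35/74 = 47.3% → Vaccine B
Under-40: the mRNA vaccine 116/209 = 55.5%, Vaccine B 5/8 = 62.5% → Vaccine B
Vaccine B has the higher rate in all 3 groups.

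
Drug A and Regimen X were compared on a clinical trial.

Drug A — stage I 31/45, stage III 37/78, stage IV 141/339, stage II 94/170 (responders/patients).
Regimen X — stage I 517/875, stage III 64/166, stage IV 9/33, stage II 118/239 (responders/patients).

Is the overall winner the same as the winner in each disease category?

Stage I: Drug A 31/45 = 68.9%, Regimen X 517/875 = 59.1% → Drug A
Stage III: Drug A 37/78 = 47.4%, Regimen X 64/166 = 38.6% → Drug A
Stage IV: Drug A 141/339 = 41.6%, Regimen X 9/33 = 27.3% → Drug A
Stage II: Drug A 94/170 = 55.3%, Regimen X 118/239 = 49.4% → Drug A
Overall: Drug A 303/632 = 47.9%, Regimen X 708/1313 = 53.9% → Regimen X
Drug A wins each disease group but Regimen X wins overall — the comparison reverses. Drug A's patients skew toward stage IV, which has a lower base rate.

No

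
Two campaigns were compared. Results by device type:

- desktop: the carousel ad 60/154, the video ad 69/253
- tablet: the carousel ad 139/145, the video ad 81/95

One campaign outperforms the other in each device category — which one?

Desktop: the carousel ad 60/154 = 39.0%, the video ad 69/253 = 27.3% → the carousel ad
Tablet: the carousel ad 139/145 = 95.9%, the video ad 81/95 = 85.3% → the carousel ad
The carousel ad has the higher rate in both groups.

the carousel ad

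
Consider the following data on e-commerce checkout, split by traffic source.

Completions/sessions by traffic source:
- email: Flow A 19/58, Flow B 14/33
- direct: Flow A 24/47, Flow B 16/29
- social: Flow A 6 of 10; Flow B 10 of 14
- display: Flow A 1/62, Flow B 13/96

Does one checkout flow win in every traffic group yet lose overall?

No

Email: Flow A 19/58 = 32.8%, Flow B 14/33 = 42.4% → Flow B
Direct: Flow A 24/47 = 51.1%, Flow B 16/29 = 55.2% → Flow B
Social: Flow A 6/10 = 60.0%, Flow B 10/14 = 71.4% → Flow B
Display: Flow A 1/62 = 1.6%, Flow B 13/96 = 13.5% → Flow B
Overall: Flow A 50/177 = 28.2%, Flow B 53/172 = 30.8% → Flow B
Flow B wins overall and in every traffic group — no reversal.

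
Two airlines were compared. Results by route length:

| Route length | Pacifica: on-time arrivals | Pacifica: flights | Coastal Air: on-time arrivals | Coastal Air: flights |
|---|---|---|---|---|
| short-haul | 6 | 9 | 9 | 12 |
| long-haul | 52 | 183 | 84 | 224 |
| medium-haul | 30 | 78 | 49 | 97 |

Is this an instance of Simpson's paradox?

Short-haul: Pacifica 6/9 = 66.7%, Coastal Air 9/12 = 75.0% → Coastal Air
Long-haul: Pacifica 52/183 = 28.4%, Coastal Air 84/224 = 37.5% → Coastal Air
Medium-haul: Pacifica 30/78 = 38.5%, Coastal Air 49/97 = 50.5% → Coastal Air
Overall: Pacifica 88/270 = 32.6%, Coastal Air 142/333 = 42.6% → Coastal Air
Coastal Air wins overall and in every route group — no reversal.

No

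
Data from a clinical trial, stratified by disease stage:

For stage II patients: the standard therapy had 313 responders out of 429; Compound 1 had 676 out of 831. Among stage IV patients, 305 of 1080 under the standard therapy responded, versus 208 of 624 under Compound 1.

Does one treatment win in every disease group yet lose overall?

No

Stage II: the standard therapy 313/429 = 73.0%, Compound 1 676/831 = 81.3% → Compound 1
Stage IV: the standard therapy 305/1080 = 28.2%, Compound 1 208/624 = 33.3% → Compound 1
Overall: the standard therapy 618/1509 = 41.0%, Compound 1 884/1455 = 60.8% → Compound 1
Compound 1 wins overall and in every disease group — no reversal.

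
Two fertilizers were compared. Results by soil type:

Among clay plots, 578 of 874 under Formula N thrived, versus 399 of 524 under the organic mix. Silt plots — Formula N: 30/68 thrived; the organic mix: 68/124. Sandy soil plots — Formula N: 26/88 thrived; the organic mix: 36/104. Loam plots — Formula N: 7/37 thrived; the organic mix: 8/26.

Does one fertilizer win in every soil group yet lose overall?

Clay: Formula N 578/874 = 66.1%, the organic mix 399/524 = 76.1% → the organic mix
Silt: Formula N 30/68 = 44.1%, the organic mix 68/124 = 54.8% → the organic mix
Sandy soil: Formula N 26/88 = 29.5%, the organic mix 36/104 = 34.6% → the organic mix
Loam: Formula N 7/37 = 18.9%, the organic mix 8/26 = 30.8% → the organic mix
Overall: Formula N 641/1067 = 60.1%, the organic mix 511/778 = 65.7% → the organic mix
The organic mix wins overall and in every soil group — no reversal.

No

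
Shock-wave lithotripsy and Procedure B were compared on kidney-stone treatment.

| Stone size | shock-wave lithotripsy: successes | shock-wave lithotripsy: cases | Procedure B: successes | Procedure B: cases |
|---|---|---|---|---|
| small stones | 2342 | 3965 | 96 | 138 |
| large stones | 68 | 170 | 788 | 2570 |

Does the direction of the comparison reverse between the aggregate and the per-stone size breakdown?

No

Small stones: shock-wave lithotripsy 2342/3965 = 59.1%, Procedure B 96/138 = 69.6% → Procedure B
Large stones: shock-wave lithotripsy 68/170 = 40.0%, Procedure B 788/2570 = 30.7% → shock-wave lithotripsy
Overall: shock-wave lithotripsy 2410/4135 = 58.3%, Procedure B 884/2708 = 32.6% → shock-wave lithotripsy
Neither sweeps: shock-wave lithotripsy wins 1 of 2 groups, Procedure B wins 1. Shock-wave lithotripsy wins overall but not every group — no Simpson reversal.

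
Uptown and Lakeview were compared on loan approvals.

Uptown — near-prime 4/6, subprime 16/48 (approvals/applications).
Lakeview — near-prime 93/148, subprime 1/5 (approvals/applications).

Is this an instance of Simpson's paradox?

Yes

Near-prime: Uptown 4/6 = 66.7%, Lakeview 93/148 = 62.8% → Uptown
Subprime: Uptown 16/48 = 33.3%, Lakeview 1/5 = 20.0% → Uptown
Overall: Uptown 20/54 = 37.0%, Lakeview 94/153 = 61.4% → Lakeview
Uptown wins each credit group but Lakeview wins overall — the comparison reverses. Uptown's applications skew toward subprime, which has a lower base rate.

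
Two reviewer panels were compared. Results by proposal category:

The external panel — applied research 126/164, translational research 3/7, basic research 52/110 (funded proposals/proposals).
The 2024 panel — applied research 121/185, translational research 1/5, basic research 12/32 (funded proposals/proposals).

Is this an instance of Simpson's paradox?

Applied research: the external panel 126/164 = 76.8%, the 2024 panel 121/185 = 65.4% → the external panel
Translational research: the external panel 3/7 = 42.9%, the 2024 panel 1/5 = 20.0% → the external panel
Basic research: the external panel 52/110 = 47.3%, the 2024 panel 12/32 = 37.5% → the external panel
Overall: the external panel 181/281 = 64.4%, the 2024 panel 134/222 = 60.4% → the external panel
The external panel wins overall and in every proposal group — no reversal.

No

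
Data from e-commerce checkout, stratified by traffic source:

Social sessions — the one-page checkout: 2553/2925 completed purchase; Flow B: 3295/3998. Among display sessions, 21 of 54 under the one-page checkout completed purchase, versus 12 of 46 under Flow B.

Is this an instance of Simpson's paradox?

No

Social: the one-page checkout 2553/2925 = 87.3%, Flow B 3295/3998 = 82.4% → the one-page checkout
Display: the one-page checkout 21/54 = 38.9%, Flow B 12/46 = 26.1% → the one-page checkout
Overall: the one-page checkout 2574/2979 = 86.4%, Flow B 3307/4044 = 81.8% → the one-page checkout
The one-page checkout wins overall and in every traffic group — no reversal.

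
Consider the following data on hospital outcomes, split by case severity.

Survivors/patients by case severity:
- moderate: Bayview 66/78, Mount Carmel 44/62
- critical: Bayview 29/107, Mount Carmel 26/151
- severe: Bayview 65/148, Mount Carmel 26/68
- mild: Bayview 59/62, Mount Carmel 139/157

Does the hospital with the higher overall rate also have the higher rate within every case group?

Yes

Moderate: Bayview 66/78 = 84.6%, Mount Carmel 44/62 = 71.0% → Bayview
Critical: Bayview 29/107 = 27.1%, Mount Carmel 26/151 = 17.2% → Bayview
Severe: Bayview 65/148 = 43.9%, Mount Carmel 26/68 = 38.2% → Bayview
Mild: Bayview 59/62 = 95.2%, Mount Carmel 139/157 = 88.5% → Bayview
Overall: Bayview 219/395 = 55.4%, Mount Carmel 235/438 = 53.7% → Bayview
Bayview wins overall and in every case group — no reversal.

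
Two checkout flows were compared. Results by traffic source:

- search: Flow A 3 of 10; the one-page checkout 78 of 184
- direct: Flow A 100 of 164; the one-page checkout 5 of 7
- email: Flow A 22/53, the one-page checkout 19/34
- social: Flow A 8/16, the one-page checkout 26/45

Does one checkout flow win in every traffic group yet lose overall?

Search: Flow A 3/10 = 30.0%, the one-page checkout 78/184 = 42.4% → the one-page checkout
Direct: Flow A 100/164 = 61.0%, the one-page checkout 5/7 = 71.4% → the one-page checkout
Email: Flow A 22/53 = 41.5%, the one-page checkout 19/34 = 55.9% → the one-page checkout
Social: Flow A 8/16 = 50.0%, the one-page checkout 26/45 = 57.8% → the one-page checkout
Overall: Flow A 133/243 = 54.7%, the one-page checkout 128/270 = 47.4% → Flow A
The one-page checkout wins each traffic group but Flow A wins overall — the comparison reverses. The one-page checkout's sessions skew toward search, which has a lower base rate.

Yes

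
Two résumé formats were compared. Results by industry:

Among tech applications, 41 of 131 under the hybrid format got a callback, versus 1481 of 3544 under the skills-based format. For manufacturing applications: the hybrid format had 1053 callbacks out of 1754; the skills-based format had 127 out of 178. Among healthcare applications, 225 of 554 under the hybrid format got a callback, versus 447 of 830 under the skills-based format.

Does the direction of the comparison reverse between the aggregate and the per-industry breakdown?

Yes

Tech: the hybrid format 41/131 = 31.3%, the skills-based format 1481/3544 = 41.8% → the skills-based format
Manufacturing: the hybrid format 1053/1754 = 60.0%, the skills-based format 127/178 = 71.3% → the skills-based format
Healthcare: the hybrid format 225/554 = 40.6%, the skills-based format 447/830 = 53.9% → the skills-based format
Overall: the hybrid format 1319/2439 = 54.1%, the skills-based format 2055/4552 = 45.1% → the hybrid format
The skills-based format wins each industry group but the hybrid format wins overall — the comparison reverses. The skills-based format's applications skew toward tech, which has a lower base rate.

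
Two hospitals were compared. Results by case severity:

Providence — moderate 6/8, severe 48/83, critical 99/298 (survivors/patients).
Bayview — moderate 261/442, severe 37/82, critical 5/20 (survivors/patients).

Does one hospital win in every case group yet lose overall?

Moderate: Providence 6/8 = 75.0%, Bayview 261/442 = 59.0% → Providence
Severe: Providence 48/83 = 57.8%, Bayview 37/82 = 45.1% → Providence
Critical: Providence 99/298 = 33.2%, Bayview 5/20 = 25.0% → Providence
Overall: Providence 153/389 = 39.3%, Bayview 303/544 = 55.7% → Bayview
Providence wins each case group but Bayview wins overall — the comparison reverses. Providence's patients skew toward critical, which has a lower base rate.

Yes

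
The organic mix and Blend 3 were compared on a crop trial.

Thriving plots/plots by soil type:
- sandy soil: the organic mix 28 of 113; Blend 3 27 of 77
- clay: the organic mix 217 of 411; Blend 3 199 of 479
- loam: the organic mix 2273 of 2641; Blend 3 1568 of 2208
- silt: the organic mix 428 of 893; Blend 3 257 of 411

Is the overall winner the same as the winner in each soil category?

Sandy soil: the organic mix 28/113 = 24.8%, Blend 3 27/77 = 35.1% → Blend 3
Clay: the organic mix 217/411 = 52.8%, Blend 3 199/479 = 41.5% → the organic mix
Loam: the organic mix 2273/2641 = 86.1%, Blend 3 1568/2208 = 71.0% → the organic mix
Silt: the organic mix 428/893 = 47.9%, Blend 3 257/411 = 62.5% → Blend 3
Overall: the organic mix 2946/4058 = 72.6%, Blend 3 2051/3175 = 64.6% → the organic mix
Neither sweeps: the organic mix wins 2 of 4 groups, Blend 3 wins 2. The organic mix wins overall but not every group — no Simpson reversal.

No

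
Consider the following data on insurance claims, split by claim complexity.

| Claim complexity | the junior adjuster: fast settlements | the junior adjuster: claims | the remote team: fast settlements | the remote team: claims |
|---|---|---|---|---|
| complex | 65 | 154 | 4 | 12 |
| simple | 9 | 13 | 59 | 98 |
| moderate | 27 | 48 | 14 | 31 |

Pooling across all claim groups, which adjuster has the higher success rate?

Complex: the junior adjuster 65/154 = 42.2%, the remote team 4/12 = 33.3% → the junior adjuster
Simple: the junior adjuster 9/13 = 69.2%, the remote team 59/98 = 60.2% → the junior adjuster
Moderate: the junior adjuster 27/48 = 56.2%, the remote team 14/31 = 45.2% → the junior adjuster
Overall: the junior adjuster 101/215 = 47.0%, the remote team 77/141 = 54.6% → the remote team
(The junior adjuster wins every claim group but the remote team wins overall — the junior adjuster's claims skew toward the low-rate complex group.)

the remote team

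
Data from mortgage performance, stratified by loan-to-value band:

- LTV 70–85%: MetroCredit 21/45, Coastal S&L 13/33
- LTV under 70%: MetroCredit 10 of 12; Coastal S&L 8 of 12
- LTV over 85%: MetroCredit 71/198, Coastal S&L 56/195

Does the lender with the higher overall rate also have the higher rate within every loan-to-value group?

Yes

LTV 70–85%: MetroCredit 21/45 = 46.7%, Coastal S&L 13/33 = 39.4% → MetroCredit
LTV under 70%: MetroCredit 10/12 = 83.3%, Coastal S&L 8/12 = 66.7% → MetroCredit
LTV over 85%: MetroCredit 71/198 = 35.9%, Coastal S&L 56/195 = 28.7% → MetroCredit
Overall: MetroCredit 102/255 = 40.0%, Coastal S&L 77/240 = 32.1% → MetroCredit
MetroCredit wins overall and in every loan-to-value group — no reversal.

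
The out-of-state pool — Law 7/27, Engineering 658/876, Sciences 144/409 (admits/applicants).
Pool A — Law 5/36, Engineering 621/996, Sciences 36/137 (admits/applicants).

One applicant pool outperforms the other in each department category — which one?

the out-of-state pool

Law: the out-of-state pool 7/27 = 25.9%, Pool A 5/36 = 13.9% → the out-of-state pool
Engineering: the out-of-state pool 658/876 = 75.1%, Pool A 621/996 = 62.3% → the out-of-state pool
Sciences: the out-of-state pool 144/409 = 35.2%, Pool A 36/137 = 26.3% → the out-of-state pool
The out-of-state pool has the higher rate in all 3 groups.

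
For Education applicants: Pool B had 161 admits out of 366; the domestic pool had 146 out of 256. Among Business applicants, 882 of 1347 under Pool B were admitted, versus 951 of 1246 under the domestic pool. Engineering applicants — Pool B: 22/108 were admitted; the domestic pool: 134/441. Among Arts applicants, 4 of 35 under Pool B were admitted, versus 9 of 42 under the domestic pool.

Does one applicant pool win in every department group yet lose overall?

No

Education: Pool B 161/366 = 44.0%, the domestic pool 146/256 = 57.0% → the domestic pool
Business: Pool B 882/1347 = 65.5%, the domestic pool 951/1246 = 76.3% → the domestic pool
Engineering: Pool B 22/108 = 20.4%, the domestic pool 134/441 = 30.4% → the domestic pool
Arts: Pool B 4/35 = 11.4%, the domestic pool 9/42 = 21.4% → the domestic pool
Overall: Pool B 1069/1856 = 57.6%, the domestic pool 1240/1985 = 62.5% → the domestic pool
The domestic pool wins overall and in every department group — no reversal.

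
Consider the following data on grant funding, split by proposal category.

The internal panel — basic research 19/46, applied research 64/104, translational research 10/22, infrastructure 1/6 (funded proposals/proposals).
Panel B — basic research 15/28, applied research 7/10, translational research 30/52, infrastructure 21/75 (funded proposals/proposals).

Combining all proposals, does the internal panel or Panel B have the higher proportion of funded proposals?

Basic research: the internal panel 19/46 = 41.3%, Panel B 15/28 = 53.6% → Panel B
Applied research: the internal panel 64/104 = 61.5%, Panel B 7/10 = 70.0% → Panel B
Translational research: the internal panel 10/22 = 45.5%, Panel B 30/52 = 57.7% → Panel B
Infrastructure: the internal panel 1/6 = 16.7%, Panel B 21/75 = 28.0% → Panel B
Overall: the internal panel 94/178 = 52.8%, Panel B 73/165 = 44.2% → the internal panel
(Panel B wins every proposal group but the internal panel wins overall — Panel B's proposals skew toward the low-rate infrastructure group.)

the internal panel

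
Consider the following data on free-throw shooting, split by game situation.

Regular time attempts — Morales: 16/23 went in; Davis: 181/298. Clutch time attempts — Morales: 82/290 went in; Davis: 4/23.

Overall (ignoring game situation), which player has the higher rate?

Regular time: Morales 16/23 = 69.6%, Davis 181/298 = 60.7% → Morales
Clutch time: Morales 82/290 = 28.3%, Davis 4/23 = 17.4% → Morales
Overall: Morales 98/313 = 31.3%, Davis 185/321 = 57.6% → Davis
(Morales wins every game group but Davis wins overall — Morales's attempts skew toward the low-rate clutch time group.)

Davis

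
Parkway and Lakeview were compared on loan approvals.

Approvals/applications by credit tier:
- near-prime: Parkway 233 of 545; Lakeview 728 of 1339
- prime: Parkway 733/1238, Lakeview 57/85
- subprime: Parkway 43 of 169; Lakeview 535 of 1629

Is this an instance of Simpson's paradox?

Yes

Near-prime: Parkway 233/545 = 42.8%, Lakeview 728/1339 = 54.4% → Lakeview
Prime: Parkway 733/1238 = 59.2%, Lakeview 57/85 = 67.1% → Lakeview
Subprime: Parkway 43/169 = 25.4%, Lakeview 535/1629 = 32.8% → Lakeview
Overall: Parkway 1009/1952 = 51.7%, Lakeview 1320/3053 = 43.2% → Parkway
Lakeview wins each credit group but Parkway wins overall — the comparison reverses. Lakeview's applications skew toward subprime, which has a lower base rate.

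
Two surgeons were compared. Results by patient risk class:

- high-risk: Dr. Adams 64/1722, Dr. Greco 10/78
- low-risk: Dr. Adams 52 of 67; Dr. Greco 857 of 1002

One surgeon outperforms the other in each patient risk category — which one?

Dr. Greco

High-risk: Dr. Adams 64/1722 = 3.7%, Dr. Greco 10/78 = 12.8% → Dr. Greco
Low-risk: Dr. Adams 52/67 = 77.6%, Dr. Greco 857/1002 = 85.5% → Dr. Greco
Dr. Greco has the higher rate in both groups.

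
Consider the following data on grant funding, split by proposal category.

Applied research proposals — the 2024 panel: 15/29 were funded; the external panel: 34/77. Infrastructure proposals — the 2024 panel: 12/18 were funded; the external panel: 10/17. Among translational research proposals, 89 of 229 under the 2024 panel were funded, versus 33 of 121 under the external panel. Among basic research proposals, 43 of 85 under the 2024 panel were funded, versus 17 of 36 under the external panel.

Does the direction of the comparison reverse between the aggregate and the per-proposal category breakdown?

Applied research: the 2024 panel 15/29 = 51.7%, the external panel 34/77 = 44.2% → the 2024 panel
Infrastructure: the 2024 panel 12/18 = 66.7%, the external panel 10/17 = 58.8% → the 2024 panel
Translational research: the 2024 panel 89/229 = 38.9%, the external panel 33/121 = 27.3% → the 2024 panel
Basic research: the 2024 panel 43/85 = 50.6%, the external panel 17/36 = 47.2% → the 2024 panel
Overall: the 2024 panel 159/361 = 44.0%, the external panel 94/251 = 37.5% → the 2024 panel
The 2024 panel wins overall and in every proposal group — no reversal.

No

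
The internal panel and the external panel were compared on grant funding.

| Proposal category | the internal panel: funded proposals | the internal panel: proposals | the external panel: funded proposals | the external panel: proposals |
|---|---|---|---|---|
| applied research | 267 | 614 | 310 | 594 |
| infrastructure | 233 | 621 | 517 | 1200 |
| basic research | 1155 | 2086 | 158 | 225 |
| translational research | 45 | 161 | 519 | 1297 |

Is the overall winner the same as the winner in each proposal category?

Applied research: the internal panel 267/614 = 43.5%, the external panel 310/594 = 52.2% → the external panel
Infrastructure: the internal panel 233/621 = 37.5%, the external panel 517/1200 = 43.1% → the external panel
Basic research: the internal panel 1155/2086 = 55.4%, the external panel 158/225 = 70.2% → the external panel
Translational research: the internal panel 45/161 = 28.0%, the external panel 519/1297 = 40.0% → the external panel
Overall: the internal panel 1700/3482 = 48.8%, the external panel 1504/3316 = 45.4% → the internal panel
The external panel wins each proposal group but the internal panel wins overall — the comparison reverses. The external panel's proposals skew toward translational research, which has a lower base rate.

No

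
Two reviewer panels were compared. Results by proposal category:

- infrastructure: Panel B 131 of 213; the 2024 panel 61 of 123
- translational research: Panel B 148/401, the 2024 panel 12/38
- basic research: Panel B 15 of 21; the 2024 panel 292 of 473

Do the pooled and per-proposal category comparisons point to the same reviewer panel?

No

Infrastructure: Panel B 131/213 = 61.5%, the 2024 panel 61/123 = 49.6% → Panel B
Translational research: Panel B 148/401 = 36.9%, the 2024 panel 12/38 = 31.6% → Panel B
Basic research: Panel B 15/21 = 71.4%, the 2024 panel 292/473 = 61.7% → Panel B
Overall: Panel B 294/635 = 46.3%, the 2024 panel 365/634 = 57.6% → the 2024 panel
Panel B wins each proposal group but the 2024 panel wins overall — the comparison reverses. Panel B's proposals skew toward translational research, which has a lower base rate.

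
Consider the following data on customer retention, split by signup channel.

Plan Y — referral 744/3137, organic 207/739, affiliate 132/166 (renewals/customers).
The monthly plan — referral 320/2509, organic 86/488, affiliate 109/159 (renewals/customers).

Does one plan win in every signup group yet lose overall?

No

Referral: Plan Y 744/3137 = 23.7%, the monthly plan 320/2509 = 12.8% → Plan Y
Organic: Plan Y 207/739 = 28.0%, the monthly plan 86/488 = 17.6% → Plan Y
Affiliate: Plan Y 132/166 = 79.5%, the monthly plan 109/159 = 68.6% → Plan Y
Overall: Plan Y 1083/4042 = 26.8%, the monthly plan 515/3156 = 16.3% → Plan Y
Plan Y wins overall and in every signup group — no reversal.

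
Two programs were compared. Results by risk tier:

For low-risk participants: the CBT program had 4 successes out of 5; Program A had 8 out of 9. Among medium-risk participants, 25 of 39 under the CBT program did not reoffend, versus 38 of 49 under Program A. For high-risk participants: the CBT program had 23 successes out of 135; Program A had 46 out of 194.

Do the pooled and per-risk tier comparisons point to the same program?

Low-risk: the CBT program 4/5 = 80.0%, Program A 8/9 = 88.9% → Program A
Medium-risk: the CBT program 25/39 = 64.1%, Program A 38/49 = 77.6% → Program A
High-risk: the CBT program 23/135 = 17.0%, Program A 46/194 = 23.7% → Program A
Overall: the CBT program 52/179 = 29.1%, Program A 92/252 = 36.5% → Program A
Program A wins overall and in every risk group — no reversal.

Yes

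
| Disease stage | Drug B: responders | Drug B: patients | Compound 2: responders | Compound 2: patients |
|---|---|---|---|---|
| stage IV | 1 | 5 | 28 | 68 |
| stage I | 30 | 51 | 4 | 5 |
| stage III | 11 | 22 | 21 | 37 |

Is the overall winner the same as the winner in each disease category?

Stage IV: Drug B 1/5 = 20.0%, Compound 2 28/68 = 41.2% → Compound 2
Stage I: Drug B 30/51 = 58.8%, Compound 2 4/5 = 80.0% → Compound 2
Stage III: Drug B 11/22 = 50.0%, Compound 2 21/37 = 56.8% → Compound 2
Overall: Drug B 42/78 = 53.8%, Compound 2 53/110 = 48.2% → Drug B
Compound 2 wins each disease group but Drug B wins overall — the comparison reverses. Compound 2's patients skew toward stage IV, which has a lower base rate.

No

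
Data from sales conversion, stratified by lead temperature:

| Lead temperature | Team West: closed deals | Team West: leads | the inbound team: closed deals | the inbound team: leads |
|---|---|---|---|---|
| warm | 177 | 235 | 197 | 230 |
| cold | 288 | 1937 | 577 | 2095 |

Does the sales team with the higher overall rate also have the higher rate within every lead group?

Warm: Team West 177/235 = 75.3%, the inbound team 197/230 = 85.7% → the inbound team
Cold: Team West 288/1937 = 14.9%, the inbound team 577/2095 = 27.5% → the inbound team
Overall: Team West 465/2172 = 21.4%, the inbound team 774/2325 = 33.3% → the inbound team
The inbound team wins overall and in every lead group — no reversal.

Yes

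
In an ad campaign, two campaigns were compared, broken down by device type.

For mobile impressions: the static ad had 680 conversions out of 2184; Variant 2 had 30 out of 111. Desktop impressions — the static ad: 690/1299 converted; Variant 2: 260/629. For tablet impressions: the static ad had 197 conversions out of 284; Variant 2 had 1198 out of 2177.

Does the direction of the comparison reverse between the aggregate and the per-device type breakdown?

Mobile: the static ad 680/2184 = 31.1%, Variant 2 30/111 = 27.0% → the static ad
Desktop: the static ad 690/1299 = 53.1%, Variant 2 260/629 = 41.3% → the static ad
Tablet: the static ad 197/284 = 69.4%, Variant 2 1198/2177 = 55.0% → the static ad
Overall: the static ad 1567/3767 = 41.6%, Variant 2 1488/2917 = 51.0% → Variant 2
The static ad wins each device group but Variant 2 wins overall — the comparison reverses. The static ad's impressions skew toward mobile, which has a lower base rate.

Yes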